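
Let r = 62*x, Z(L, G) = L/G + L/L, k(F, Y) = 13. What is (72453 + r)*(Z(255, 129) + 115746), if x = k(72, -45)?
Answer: 364625134354/43 ≈ 8.4797e+9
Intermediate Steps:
Z(L, G) = 1 + L/G (Z(L, G) = L/G + 1 = 1 + L/G)
x = 13
r = 806 (r = 62*13 = 806)
(72453 + r)*(Z(255, 129) + 115746) = (72453 + 806)*((129 + 255)/129 + 115746) = 73259*((1/129)*384 + 115746) = 73259*(128/43 + 115746) = 73259*(4977206/43) = 364625134354/43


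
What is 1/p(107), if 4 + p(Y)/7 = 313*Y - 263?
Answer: 1/232568 ≈ 4.2998e-6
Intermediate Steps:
p(Y) = -1869 + 2191*Y (p(Y) = -28 + 7*(313*Y - 263) = -28 + 7*(-263 + 313*Y) = -28 + (-1841 + 2191*Y) = -1869 + 2191*Y)
1/p(107) = 1/(-1869 + 2191*107) = 1/(-1869 + 234437) = 1/232568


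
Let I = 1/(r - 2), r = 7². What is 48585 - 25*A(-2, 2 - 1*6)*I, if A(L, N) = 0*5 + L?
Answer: 2283545/47 ≈ 48586.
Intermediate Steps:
r = 49
A(L, N) = L (A(L, N) = 0 + L = L)
I = 1/47 (I = 1/(49 - 2) = 1/47 ≈ 0.021277)
48585 - 25*A(-2, 2 - 1*6)*I = 48585 - 25*(-2)/47 = 48585 - (-50)/47 = 48585 - 1*(-50/47) = 48585 + 50/47 = 2283545/47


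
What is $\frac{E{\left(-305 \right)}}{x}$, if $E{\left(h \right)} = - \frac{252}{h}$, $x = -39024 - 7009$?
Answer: $- \frac{252}{14040065} \approx -1.7949 \cdot 10^{-5}$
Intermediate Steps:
$x = -46033$
$\frac{E{\left(-305 \right)}}{x} = \frac{\left(-252\right) \frac{1}{-305}}{-46033} = \left(-252\right) \left(- \frac{1}{305}\right) \left(- \frac{1}{46033}\right) = \frac{252}{305} \left(- \frac{1}{46033}\right) = - \frac{252}{14040065}$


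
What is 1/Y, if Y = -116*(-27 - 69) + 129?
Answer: 1/11265 ≈ 8.8771e-5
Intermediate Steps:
Y = 11265 (Y = -116*(-96) + 129 = 11136 + 129 = 11265)
1/Y = 1/11265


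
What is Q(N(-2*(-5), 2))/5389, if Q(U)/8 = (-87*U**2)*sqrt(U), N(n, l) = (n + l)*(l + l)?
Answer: -6414336*sqrt(3)/5389 ≈ -2061.6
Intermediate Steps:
N(n, l) = 2*l*(l + n) (N(n, l) = (l + n)*(2*l) = 2*l*(l + n))
Q(U) = -696*U**(5/2) (Q(U) = 8*((-87*U**2)*sqrt(U)) = 8*(-87*U**(5/2)) = -696*U**(5/2))
Q(N(-2*(-5), 2))/5389 = -696*32*(2 - 2*(-5))**(5/2)/5389 = -696*32*(2 + 10)**(5/2)*(1/5389) = -696*9216*sqrt(3)*(1/5389) = -6414336*sqrt(3)*(1/5389) = -6414336*sqrt(3)/5389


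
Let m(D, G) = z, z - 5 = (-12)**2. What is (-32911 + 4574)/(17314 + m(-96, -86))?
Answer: -28337/17463 ≈ -1.6227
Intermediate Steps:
z = 149 (z = 5 + (-12)**2 = 5 + 144 = 149)
m(D, G) = 149
(-32911 + 4574)/(17314 + m(-96, -86)) = (-32911 + 4574)/(17314 + 149) = -28337/17463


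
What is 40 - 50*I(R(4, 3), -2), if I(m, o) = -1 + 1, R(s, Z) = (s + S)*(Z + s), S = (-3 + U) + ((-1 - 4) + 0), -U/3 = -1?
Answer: 40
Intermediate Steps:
U = 3 (U = -3*(-1) = 3)
S = -5 (S = (-3 + 3) + ((-1 - 4) + 0) = 0 + (-5 + 0) = 0 - 5 = -5)
R(s, Z) = (-5 + s)*(Z + s) (R(s, Z) = (s - 5)*(Z + s) = (-5 + s)*(Z + s))
I(m, o) = 0
40 - 50*I(R(4, 3), -2) = 40 - 50*0 = 40 + 0 = 40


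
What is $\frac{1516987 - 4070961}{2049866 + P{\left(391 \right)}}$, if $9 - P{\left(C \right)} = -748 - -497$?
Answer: $- \frac{1276987}{1025063} \approx -1.2458$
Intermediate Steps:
$P{\left(C \right)} = 260$ ($P{\left(C \right)} = 9 - \left(-748 - -497\right) = 9 - \left(-748 + 497\right) = 9 - -251 = 9 + 251 = 260$)
$\frac{1516987 - 4070961}{2049866 + P{\left(391 \right)}} = \frac{1516987 - 4070961}{2049866 + 260} = - \frac{2553974}{2050126} = \left(-2553974\right) \frac{1}{2050126} = - \frac{1276987}{1025063}$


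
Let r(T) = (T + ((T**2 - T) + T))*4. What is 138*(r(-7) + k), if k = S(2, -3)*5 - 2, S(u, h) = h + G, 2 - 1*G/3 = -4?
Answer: 33258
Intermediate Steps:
G = 18 (G = 6 - 3*(-4) = 6 + 12 = 18)
S(u, h) = 18 + h (S(u, h) = h + 18 = 18 + h)
r(T) = 4*T + 4*T**2 (r(T) = (T + T**2)*4 = 4*T + 4*T**2)
k = 73 (k = (18 - 3)*5 - 2 = 15*5 - 2 = 75 - 2 = 73)
138*(r(-7) + k) = 138*(4*(-7)*(1 - 7) + 73) = 138*(4*(-7)*(-6) + 73) = 138*(168 + 73) = 138*241 = 33258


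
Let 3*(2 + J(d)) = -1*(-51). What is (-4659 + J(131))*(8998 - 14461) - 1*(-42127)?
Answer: 25412299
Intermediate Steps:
J(d) = 15 (J(d) = -2 + (-1*(-51))/3 = -2 + (1/3)*51 = -2 + 17 = 15)
(-4659 + J(131))*(8998 - 14461) - 1*(-42127) = (-4659 + 15)*(8998 - 14461) - 1*(-42127) = -4644*(-5463) + 42127 = 25370172 + 42127 = 25412299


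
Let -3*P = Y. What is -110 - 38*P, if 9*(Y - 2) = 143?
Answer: 3148/27 ≈ 116.59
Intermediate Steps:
Y = 161/9 (Y = 2 + (⅑)*143 = 2 + 143/9 = 161/9 ≈ 17.889)
P = -161/27 (P = -⅓*161/9 = -161/27 ≈ -5.9630)
-110 - 38*P = -110 - 38*(-161/27) = -110 + 6118/27 = 3148/27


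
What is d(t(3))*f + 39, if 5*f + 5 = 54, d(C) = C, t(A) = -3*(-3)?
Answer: 636/5 ≈ 127.20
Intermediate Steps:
t(A) = 9
f = 49/5 (f = -1 + (⅕)*54 = -1 + 54/5 = 49/5 ≈ 9.8000)
d(t(3))*f + 39 = 9*(49/5) + 39 = 441/5 + 39 = 636/5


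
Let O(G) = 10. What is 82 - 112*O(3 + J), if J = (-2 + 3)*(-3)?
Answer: -1038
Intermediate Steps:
J = -3 (J = 1*(-3) = -3)
82 - 112*O(3 + J) = 82 - 112*10 = 82 - 1120 = -1038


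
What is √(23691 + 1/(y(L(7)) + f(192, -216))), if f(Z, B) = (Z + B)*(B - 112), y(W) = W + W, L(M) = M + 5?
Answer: √369264606438/3948 ≈ 153.92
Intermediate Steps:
L(M) = 5 + M
y(W) = 2*W
f(Z, B) = (-112 + B)*(B + Z) (f(Z, B) = (B + Z)*(-112 + B) = (-112 + B)*(B + Z))
√(23691 + 1/(y(L(7)) + f(192, -216))) = √(23691 + 1/(2*(5 + 7) + ((-216)² - 112*(-216) - 112*192 - 216*192))) = √(23691 + 1/(2*12 + (46656 + 24192 - 21504 - 41472))) = √(23691 + 1/(24 + 7872)) = √(23691 + 1/7896) = √(187064137/7896) = √369264606438/3948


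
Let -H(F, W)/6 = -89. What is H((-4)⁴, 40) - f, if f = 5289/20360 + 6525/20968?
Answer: 14232836223/26681780 ≈ 533.43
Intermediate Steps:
f = 15234297/26681780 (f = 5289*(1/20360) + 6525*(1/20968) = 5289/20360 + 6525/20968 = 15234297/26681780 ≈ 0.57096)
H(F, W) = 534 (H(F, W) = -6*(-89) = 534)
H((-4)⁴, 40) - f = 534 - 1*15234297/26681780 = 534 - 15234297/26681780 = 14232836223/26681780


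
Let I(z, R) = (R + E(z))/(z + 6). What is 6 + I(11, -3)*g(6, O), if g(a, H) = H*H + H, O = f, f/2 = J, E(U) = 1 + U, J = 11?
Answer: 4656/17 ≈ 273.88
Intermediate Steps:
f = 22 (f = 2*11 = 22)
O = 22
I(z, R) = (1 + R + z)/(6 + z) (I(z, R) = (R + (1 + z))/(z + 6) = (1 + R + z)/(6 + z))
g(a, H) = H + H**2 (g(a, H) = H**2 + H = H + H**2)
6 + I(11, -3)*g(6, O) = 6 + ((1 - 3 + 11)/(6 + 11))*(22*(1 + 22)) = 6 + (9/17)*(22*23) = 6 + ((1/17)*9)*506 = 6 + (9/17)*506 = 6 + 4554/17 = 4656/17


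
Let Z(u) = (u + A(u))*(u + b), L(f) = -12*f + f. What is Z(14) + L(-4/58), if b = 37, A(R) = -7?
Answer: 10375/29 ≈ 357.76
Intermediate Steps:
L(f) = -11*f
Z(u) = (-7 + u)*(37 + u) (Z(u) = (u - 7)*(u + 37) = (-7 + u)*(37 + u))
Z(14) + L(-4/58) = (-259 + 14² + 30*14) - (-44)/58 = (-259 + 196 + 420) - (-44)/58 = 357 - 11*(-2/29) = 357 + 22/29 = 10375/29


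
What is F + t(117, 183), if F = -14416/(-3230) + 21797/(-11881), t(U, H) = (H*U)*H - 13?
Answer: 4422455715829/1128695 ≈ 3.9182e+6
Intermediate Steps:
t(U, H) = -13 + U*H**2 (t(U, H) = U*H**2 - 13 = -13 + U*H**2)
F = 2966829/1128695 (F = -14416*(-1/3230) + 21797*(-1/11881) = 424/95 - 21797/11881 = 2966829/1128695 ≈ 2.6285)
F + t(117, 183) = 2966829/1128695 + (-13 + 117*183**2) = 2966829/1128695 + (-13 + 117*33489) = 2966829/1128695 + (-13 + 3918213) = 2966829/1128695 + 3918200 = 4422455715829/1128695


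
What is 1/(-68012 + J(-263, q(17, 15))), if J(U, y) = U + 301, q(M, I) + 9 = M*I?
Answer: -1/67974 ≈ -1.4712e-5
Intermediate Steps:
q(M, I) = -9 + I*M (q(M, I) = -9 + M*I = -9 + I*M)
J(U, y) = 301 + U
1/(-68012 + J(-263, q(17, 15))) = 1/(-68012 + (301 - 263)) = 1/(-68012 + 38) = 1/(-67974) = -1/67974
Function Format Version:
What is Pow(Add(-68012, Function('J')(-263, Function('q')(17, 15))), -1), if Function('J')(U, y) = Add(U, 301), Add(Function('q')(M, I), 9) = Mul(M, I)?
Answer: Rational(-1, 67974) ≈ -1.4712e-5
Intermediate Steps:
Function('q')(M, I) = Add(-9, Mul(I, M)) (Function('q')(M, I) = Add(-9, Mul(M, I)) = Add(-9, Mul(I, M)))
Function('J')(U, y) = Add(301, U)
Pow(Add(-68012, Function('J')(-263, Function('q')(17, 15))), -1) = Pow(Add(-68012, Add(301, -263)), -1) = Pow(Add(-68012, 38), -1) = Pow(-67974, -1) = Rational(-1, 67974)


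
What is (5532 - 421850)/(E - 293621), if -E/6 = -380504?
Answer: -416318/1989403 ≈ -0.20927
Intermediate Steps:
E = 2283024 (E = -6*(-380504) = 2283024)
(5532 - 421850)/(E - 293621) = (5532 - 421850)/(2283024 - 293621) = -416318/1989403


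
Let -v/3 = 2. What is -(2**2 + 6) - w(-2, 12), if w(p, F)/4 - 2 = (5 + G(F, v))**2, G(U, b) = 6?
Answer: -502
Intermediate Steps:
v = -6 (v = -3*2 = -6)
w(p, F) = 492 (w(p, F) = 8 + 4*(5 + 6)**2 = 8 + 4*11**2 = 8 + 4*121 = 8 + 484 = 492)
-(2**2 + 6) - w(-2, 12) = -(2**2 + 6) - 1*492 = -(4 + 6) - 492 = -1*10 - 492 = -10 - 492 = -502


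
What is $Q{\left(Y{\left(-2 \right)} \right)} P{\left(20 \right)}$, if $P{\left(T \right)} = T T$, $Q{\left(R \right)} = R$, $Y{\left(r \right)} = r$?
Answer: $-800$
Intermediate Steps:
$P{\left(T \right)} = T^{2}$
$Q{\left(Y{\left(-2 \right)} \right)} P{\left(20 \right)} = - 2 \cdot 20^{2} = \left(-2\right) 400 = -800$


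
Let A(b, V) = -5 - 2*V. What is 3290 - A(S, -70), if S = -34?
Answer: 3155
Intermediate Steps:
3290 - A(S, -70) = 3290 - (-5 - 2*(-70)) = 3290 - (-5 + 140) = 3290 - 1*135 = 3290 - 135 = 3155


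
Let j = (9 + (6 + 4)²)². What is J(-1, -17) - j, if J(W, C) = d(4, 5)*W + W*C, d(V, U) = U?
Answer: -11869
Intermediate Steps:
J(W, C) = 5*W + C*W (J(W, C) = 5*W + W*C = 5*W + C*W)
j = 11881 (j = (9 + 10²)² = (9 + 100)² = 109² = 11881)
J(-1, -17) - j = -(5 - 17) - 1*11881 = -1*(-12) - 11881 = 12 - 11881 = -11869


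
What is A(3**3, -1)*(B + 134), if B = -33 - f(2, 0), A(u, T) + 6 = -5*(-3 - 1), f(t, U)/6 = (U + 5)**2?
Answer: -686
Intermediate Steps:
f(t, U) = 6*(5 + U)**2 (f(t, U) = 6*(U + 5)**2 = 6*(5 + U)**2)
A(u, T) = 14 (A(u, T) = -6 - 5*(-3 - 1) = -6 - 5*(-4) = -6 + 20 = 14)
B = -183 (B = -33 - 6*(5 + 0)**2 = -33 - 6*5**2 = -33 - 6*25 = -33 - 1*150 = -33 - 150 = -183)
A(3**3, -1)*(B + 134) = 14*(-183 + 134) = 14*(-49) = -686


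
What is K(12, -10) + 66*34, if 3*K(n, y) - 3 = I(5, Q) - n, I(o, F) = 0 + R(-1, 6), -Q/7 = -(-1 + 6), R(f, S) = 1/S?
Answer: 40339/18 ≈ 2241.1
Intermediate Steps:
Q = 35 (Q = -(-7)*(-1 + 6) = -(-7)*5 = -7*(-5) = 35)
I(o, F) = ⅙ (I(o, F) = 0 + 1/6 = 0 + ⅙ = ⅙)
K(n, y) = 19/18 - n/3 (K(n, y) = 1 + (⅙ - n)/3 = 1 + (1/18 - n/3) = 19/18 - n/3)
K(12, -10) + 66*34 = (19/18 - ⅓*12) + 66*34 = (19/18 - 4) + 2244 = -53/18 + 2244 = 40339/18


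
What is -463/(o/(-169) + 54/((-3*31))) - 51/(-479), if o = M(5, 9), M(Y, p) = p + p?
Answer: 1162073303/1724400 ≈ 673.90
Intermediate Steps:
M(Y, p) = 2*p
o = 18 (o = 2*9 = 18)
-463/(o/(-169) + 54/((-3*31))) - 51/(-479) = -463/(18/(-169) + 54/((-3*31))) - 51/(-479) = -463/(18*(-1/169) + 54/(-93)) - 51*(-1/479) = -463/(-18/169 + 54*(-1/93)) + 51/479 = -463/(-18/169 - 18/31) + 51/479 = -463/(-3600/5239) + 51/479 = -463*(-5239/3600) + 51/479 = 2425657/3600 + 51/479 = 1162073303/1724400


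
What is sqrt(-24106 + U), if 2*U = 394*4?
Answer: I*sqrt(23318) ≈ 152.7*I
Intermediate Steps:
U = 788 (U = (394*4)/2 = (1/2)*1576 = 788)
sqrt(-24106 + U) = sqrt(-24106 + 788) = sqrt(-23318) = I*sqrt(23318)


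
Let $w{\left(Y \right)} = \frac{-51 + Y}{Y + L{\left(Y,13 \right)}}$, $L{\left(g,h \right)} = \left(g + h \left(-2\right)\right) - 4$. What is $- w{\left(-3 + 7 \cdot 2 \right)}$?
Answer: $-5$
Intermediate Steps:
$L{\left(g,h \right)} = -4 + g - 2 h$ ($L{\left(g,h \right)} = \left(g - 2 h\right) - 4 = -4 + g - 2 h$)
$w{\left(Y \right)} = \frac{-51 + Y}{-30 + 2 Y}$ ($w{\left(Y \right)} = \frac{-51 + Y}{Y - \left(30 - Y\right)} = \frac{-51 + Y}{Y + \left(-30 + Y\right)} = \frac{-51 + Y}{-30 + 2 Y}$)
$- w{\left(-3 + 7 \cdot 2 \right)} = - \frac{-51 + \left(-3 + 7 \cdot 2\right)}{2 \left(-15 + \left(-3 + 7 \cdot 2\right)\right)} = - \frac{-51 + \left(-3 + 14\right)}{2 \left(-15 + \left(-3 + 14\right)\right)} = - \frac{-51 + 11}{2 \left(-15 + 11\right)} = - \frac{-40}{2 \left(-4\right)} = - \frac{\left(-1\right) \left(-40\right)}{2 \cdot 4} = \left(-1\right) 5 = -5$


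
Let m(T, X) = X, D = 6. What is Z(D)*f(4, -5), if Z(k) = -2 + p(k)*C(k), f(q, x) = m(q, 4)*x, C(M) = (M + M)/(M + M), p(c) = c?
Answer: -80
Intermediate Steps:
C(M) = 1 (C(M) = (2*M)/((2*M)) = (2*M)*(1/(2*M)) = 1)
f(q, x) = 4*x
Z(k) = -2 + k (Z(k) = -2 + k*1 = -2 + k)
Z(D)*f(4, -5) = (-2 + 6)*(4*(-5)) = 4*(-20) = -80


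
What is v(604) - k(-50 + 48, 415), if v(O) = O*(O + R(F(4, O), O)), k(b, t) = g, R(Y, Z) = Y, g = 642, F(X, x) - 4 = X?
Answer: 369006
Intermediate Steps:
F(X, x) = 4 + X
k(b, t) = 642
v(O) = O*(8 + O) (v(O) = O*(O + (4 + 4)) = O*(O + 8) = O*(8 + O))
v(604) - k(-50 + 48, 415) = 604*(8 + 604) - 1*642 = 604*612 - 642 = 369648 - 642 = 369006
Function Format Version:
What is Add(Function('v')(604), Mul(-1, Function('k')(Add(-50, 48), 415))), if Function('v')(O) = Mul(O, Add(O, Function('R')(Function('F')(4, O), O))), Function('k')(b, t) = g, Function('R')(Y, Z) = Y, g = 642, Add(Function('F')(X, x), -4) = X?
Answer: 369006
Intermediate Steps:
Function('F')(X, x) = Add(4, X)
Function('k')(b, t) = 642
Function('v')(O) = Mul(O, Add(8, O)) (Function('v')(O) = Mul(O, Add(O, Add(4, 4))) = Mul(O, Add(O, 8)) = Mul(O, Add(8, O)))
Add(Function('v')(604), Mul(-1, Function('k')(Add(-50, 48), 415))) = Add(Mul(604, Add(8, 604)), Mul(-1, 642)) = Add(Mul(604, 612), -642) = Add(369648, -642) = 369006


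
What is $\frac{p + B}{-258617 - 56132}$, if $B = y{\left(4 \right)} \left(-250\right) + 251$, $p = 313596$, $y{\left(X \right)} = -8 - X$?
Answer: $- \frac{316847}{314749} \approx -1.0067$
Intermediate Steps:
$B = 3251$ ($B = \left(-8 - 4\right) \left(-250\right) + 251 = \left(-12\right) \left(-250\right) + 251 = 3000 + 251 = 3251$)
$\frac{p + B}{-258617 - 56132} = \frac{313596 + 3251}{-258617 - 56132} = \frac{316847}{-314749} = 316847 \left(- \frac{1}{314749}\right) = - \frac{316847}{314749}$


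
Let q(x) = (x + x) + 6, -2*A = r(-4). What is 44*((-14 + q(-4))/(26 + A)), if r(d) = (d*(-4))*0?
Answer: -352/13 ≈ -27.077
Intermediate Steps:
r(d) = 0 (r(d) = -4*d*0 = 0)
A = 0 (A = -½*0 = 0)
q(x) = 6 + 2*x (q(x) = 2*x + 6 = 6 + 2*x)
44*((-14 + q(-4))/(26 + A)) = 44*((-14 + (6 + 2*(-4)))/(26 + 0)) = 44*((-14 + (6 - 8))/26) = 44*((-14 - 2)*(1/26)) = 44*(-16*1/26) = 44*(-8/13) = -352/13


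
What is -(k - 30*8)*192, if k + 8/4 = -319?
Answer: 107712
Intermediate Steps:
k = -321 (k = -2 - 319 = -321)
-(k - 30*8)*192 = -(-321 - 30*8)*192 = -(-321 - 240)*192 = -(-561)*192 = -1*(-107712) = 107712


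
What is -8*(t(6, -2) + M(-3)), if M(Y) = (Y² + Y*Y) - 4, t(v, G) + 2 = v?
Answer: -144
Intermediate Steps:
t(v, G) = -2 + v
M(Y) = -4 + 2*Y² (M(Y) = (Y² + Y²) - 4 = 2*Y² - 4 = -4 + 2*Y²)
-8*(t(6, -2) + M(-3)) = -8*((-2 + 6) + (-4 + 2*(-3)²)) = -8*(4 + (-4 + 2*9)) = -8*(4 + (-4 + 18)) = -8*(4 + 14) = -8*18 = -144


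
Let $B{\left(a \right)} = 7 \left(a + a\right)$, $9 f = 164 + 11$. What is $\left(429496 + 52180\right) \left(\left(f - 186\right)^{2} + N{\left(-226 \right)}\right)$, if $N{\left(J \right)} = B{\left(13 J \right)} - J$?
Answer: $- \frac{513652061260}{81} \approx -6.3414 \cdot 10^{9}$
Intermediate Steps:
$f = \frac{175}{9}$ ($f = \frac{164 + 11}{9} = \frac{1}{9} \cdot 175 = \frac{175}{9} \approx 19.444$)
$B{\left(a \right)} = 14 a$ ($B{\left(a \right)} = 7 \cdot 2 a = 14 a$)
$N{\left(J \right)} = 181 J$ ($N{\left(J \right)} = 14 \cdot 13 J - J = 182 J - J = 181 J$)
$\left(429496 + 52180\right) \left(\left(f - 186\right)^{2} + N{\left(-226 \right)}\right) = \left(429496 + 52180\right) \left(\left(\frac{175}{9} - 186\right)^{2} + 181 \left(-226\right)\right) = 481676 \left(\left(- \frac{1499}{9}\right)^{2} - 40906\right) = 481676 \left(\frac{2247001}{81} - 40906\right) = 481676 \left(- \frac{1066385}{81}\right) = - \frac{513652061260}{81}$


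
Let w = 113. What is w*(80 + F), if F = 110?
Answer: 21470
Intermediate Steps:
w*(80 + F) = 113*(80 + 110) = 113*190 = 21470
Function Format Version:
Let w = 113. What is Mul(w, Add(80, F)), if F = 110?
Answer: 21470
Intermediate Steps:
Mul(w, Add(80, F)) = Mul(113, Add(80, 110)) = Mul(113, 190) = 21470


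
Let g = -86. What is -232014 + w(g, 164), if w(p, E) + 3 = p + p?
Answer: -232189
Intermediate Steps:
w(p, E) = -3 + 2*p (w(p, E) = -3 + (p + p) = -3 + 2*p)
-232014 + w(g, 164) = -232014 + (-3 + 2*(-86)) = -232014 + (-3 - 172) = -232014 - 175 = -232189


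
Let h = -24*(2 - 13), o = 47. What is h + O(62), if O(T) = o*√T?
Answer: 264 + 47*√62 ≈ 634.08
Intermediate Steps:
O(T) = 47*√T
h = 264 (h = -24*(-11) = 264)
h + O(62) = 264 + 47*√62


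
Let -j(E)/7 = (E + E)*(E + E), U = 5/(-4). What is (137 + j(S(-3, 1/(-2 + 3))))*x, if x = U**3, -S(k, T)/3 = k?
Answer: 266375/64 ≈ 4162.1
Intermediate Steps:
U = -5/4 (U = 5*(-1/4) = -5/4 ≈ -1.2500)
S(k, T) = -3*k
j(E) = -28*E**2 (j(E) = -7*(E + E)*(E + E) = -7*2*E*2*E = -28*E**2)
x = -125/64 (x = (-5/4)**3 = -125/64 ≈ -1.9531)
(137 + j(S(-3, 1/(-2 + 3))))*x = (137 - 28*(-3*(-3))**2)*(-125/64) = (137 - 28*9**2)*(-125/64) = (137 - 28*81)*(-125/64) = (137 - 2268)*(-125/64) = -2131*(-125/64) = 266375/64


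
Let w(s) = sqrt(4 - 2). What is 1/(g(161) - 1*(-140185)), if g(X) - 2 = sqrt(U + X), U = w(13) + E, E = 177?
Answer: 1/(140187 + sqrt(338 + sqrt(2))) ≈ 7.1324e-6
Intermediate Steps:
w(s) = sqrt(2)
U = 177 + sqrt(2) (U = sqrt(2) + 177 = 177 + sqrt(2) ≈ 178.41)
g(X) = 2 + sqrt(177 + X + sqrt(2)) (g(X) = 2 + sqrt((177 + sqrt(2)) + X) = 2 + sqrt(177 + X + sqrt(2)))
1/(g(161) - 1*(-140185)) = 1/((2 + sqrt(177 + 161 + sqrt(2))) - 1*(-140185)) = 1/((2 + sqrt(338 + sqrt(2))) + 140185) = 1/(140187 + sqrt(338 + sqrt(2)))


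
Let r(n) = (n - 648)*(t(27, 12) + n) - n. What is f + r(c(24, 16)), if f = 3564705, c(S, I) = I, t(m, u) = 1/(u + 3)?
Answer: 53318023/15 ≈ 3.5545e+6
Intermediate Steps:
t(m, u) = 1/(3 + u)
r(n) = -n + (-648 + n)*(1/15 + n) (r(n) = (n - 648)*(1/(3 + 12) + n) - n = (-648 + n)*(1/15 + n) - n = -n + (-648 + n)*(1/15 + n))
f + r(c(24, 16)) = 3564705 + (-216/5 + 16² - 9734/15*16) = 3564705 + (-216/5 + 256 - 155744/15) = 3564705 - 152552/15 = 53318023/15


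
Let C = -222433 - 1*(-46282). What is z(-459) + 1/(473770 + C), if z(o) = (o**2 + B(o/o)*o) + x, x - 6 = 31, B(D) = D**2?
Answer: 62577073322/297619 ≈ 2.1026e+5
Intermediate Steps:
x = 37 (x = 6 + 31 = 37)
z(o) = 37 + o + o**2 (z(o) = (o**2 + (o/o)**2*o) + 37 = (o**2 + 1**2*o) + 37 = (o**2 + 1*o) + 37 = (o**2 + o) + 37 = (o + o**2) + 37 = 37 + o + o**2)
C = -176151 (C = -222433 + 46282 = -176151)
z(-459) + 1/(473770 + C) = (37 - 459 + (-459)**2) + 1/(473770 - 176151) = (37 - 459 + 210681) + 1/297619 = 210259 + 1/297619 = 62577073322/297619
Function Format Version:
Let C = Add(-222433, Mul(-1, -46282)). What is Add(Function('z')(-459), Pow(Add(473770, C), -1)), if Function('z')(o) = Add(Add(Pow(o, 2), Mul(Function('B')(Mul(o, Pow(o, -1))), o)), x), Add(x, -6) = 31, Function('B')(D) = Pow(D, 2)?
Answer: Rational(62577073322, 297619) ≈ 2.1026e+5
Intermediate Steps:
x = 37 (x = Add(6, 31) = 37)
Function('z')(o) = Add(37, o, Pow(o, 2)) (Function('z')(o) = Add(Add(Pow(o, 2), Mul(Pow(Mul(o, Pow(o, -1)), 2), o)), 37) = Add(Add(Pow(o, 2), Mul(Pow(1, 2), o)), 37) = Add(Add(Pow(o, 2), Mul(1, o)), 37) = Add(Add(Pow(o, 2), o), 37) = Add(Add(o, Pow(o, 2)), 37) = Add(37, o, Pow(o, 2)))
C = -176151 (C = Add(-222433, 46282) = -176151)
Add(Function('z')(-459), Pow(Add(473770, C), -1)) = Add(Add(37, -459, Pow(-459, 2)), Pow(Add(473770, -176151), -1)) = Add(Add(37, -459, 210681), Pow(297619, -1)) = Add(210259, Rational(1, 297619)) = Rational(62577073322, 297619)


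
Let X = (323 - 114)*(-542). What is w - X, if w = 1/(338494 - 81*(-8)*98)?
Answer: 45537529445/401998 ≈ 1.1328e+5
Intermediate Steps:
X = -113278 (X = 209*(-542) = -113278)
w = 1/401998 (w = 1/(338494 + 648*98) = 1/(338494 + 63504) = 1/401998 ≈ 2.4876e-6)
w - X = 1/401998 - 1*(-113278) = 1/401998 + 113278 = 45537529445/401998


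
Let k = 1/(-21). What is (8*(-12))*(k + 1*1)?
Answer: -640/7 ≈ -91.429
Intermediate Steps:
k = -1/21 ≈ -0.047619
(8*(-12))*(k + 1*1) = (8*(-12))*(-1/21 + 1*1) = -96*(-1/21 + 1) = -96*20/21 = -640/7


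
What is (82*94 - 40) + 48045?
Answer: 55713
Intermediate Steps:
(82*94 - 40) + 48045 = (7708 - 40) + 48045 = 7668 + 48045 = 55713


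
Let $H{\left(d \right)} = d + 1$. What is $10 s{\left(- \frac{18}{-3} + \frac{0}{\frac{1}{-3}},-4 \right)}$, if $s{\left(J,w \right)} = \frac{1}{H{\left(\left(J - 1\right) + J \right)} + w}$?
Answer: $\frac{5}{4} \approx 1.25$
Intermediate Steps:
$H{\left(d \right)} = 1 + d$
$s{\left(J,w \right)} = \frac{1}{w + 2 J}$ ($s{\left(J,w \right)} = \frac{1}{\left(1 + \left(\left(J - 1\right) + J\right)\right) + w} = \frac{1}{\left(1 + \left(\left(-1 + J\right) + J\right)\right) + w} = \frac{1}{\left(1 + \left(-1 + 2 J\right)\right) + w} = \frac{1}{2 J + w} = \frac{1}{w + 2 J}$)
$10 s{\left(- \frac{18}{-3} + \frac{0}{\frac{1}{-3}},-4 \right)} = \frac{10}{-4 + 2 \left(- \frac{18}{-3} + \frac{0}{\frac{1}{-3}}\right)} = \frac{10}{-4 + 2 \left(\left(-18\right) \left(- \frac{1}{3}\right) + \frac{0}{- \frac{1}{3}}\right)} = \frac{10}{-4 + 2 \left(6 + 0 \left(-3\right)\right)} = \frac{10}{-4 + 2 \left(6 + 0\right)} = \frac{10}{-4 + 2 \cdot 6} = \frac{10}{-4 + 12} = \frac{10}{8} = 10 \cdot \frac{1}{8} = \frac{5}{4}$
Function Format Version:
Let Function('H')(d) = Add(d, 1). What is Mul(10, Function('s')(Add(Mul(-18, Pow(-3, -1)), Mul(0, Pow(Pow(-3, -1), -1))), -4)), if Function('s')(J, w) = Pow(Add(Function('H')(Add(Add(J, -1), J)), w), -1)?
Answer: Rational(5, 4) ≈ 1.2500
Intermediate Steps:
Function('H')(d) = Add(1, d)
Function('s')(J, w) = Pow(Add(w, Mul(2, J)), -1) (Function('s')(J, w) = Pow(Add(Add(1, Add(Add(J, -1), J)), w), -1) = Pow(Add(Add(1, Add(Add(-1, J), J)), w), -1) = Pow(Add(Add(1, Add(-1, Mul(2, J))), w), -1) = Pow(Add(Mul(2, J), w), -1) = Pow(Add(w, Mul(2, J)), -1))
Mul(10, Function('s')(Add(Mul(-18, Pow(-3, -1)), Mul(0, Pow(Pow(-3, -1), -1))), -4)) = Mul(10, Pow(Add(-4, Mul(2, Add(Mul(-18, Pow(-3, -1)), Mul(0, Pow(Pow(-3, -1), -1))))), -1)) = Mul(10, Pow(Add(-4, Mul(2, Add(Mul(-18, Rational(-1, 3)), Mul(0, Pow(Rational(-1, 3), -1))))), -1)) = Mul(10, Pow(Add(-4, Mul(2, Add(6, Mul(0, -3)))), -1)) = Mul(10, Pow(Add(-4, Mul(2, Add(6, 0))), -1)) = Mul(10, Pow(Add(-4, Mul(2, 6)), -1)) = Mul(10, Pow(Add(-4, 12), -1)) = Mul(10, Pow(8, -1)) = Mul(10, Rational(1, 8)) = Rational(5, 4)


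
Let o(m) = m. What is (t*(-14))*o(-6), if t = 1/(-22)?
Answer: -42/11 ≈ -3.8182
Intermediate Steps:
t = -1/22 ≈ -0.045455
(t*(-14))*o(-6) = -1/22*(-14)*(-6) = (7/11)*(-6) = -42/11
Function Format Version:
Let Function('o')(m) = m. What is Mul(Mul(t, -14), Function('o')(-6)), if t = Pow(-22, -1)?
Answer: Rational(-42, 11) ≈ -3.8182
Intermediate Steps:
t = Rational(-1, 22) ≈ -0.045455
Mul(Mul(t, -14), Function('o')(-6)) = Mul(Mul(Rational(-1, 22), -14), -6) = Mul(Rational(7, 11), -6) = Rational(-42, 11)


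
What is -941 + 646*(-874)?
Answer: -565545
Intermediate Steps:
-941 + 646*(-874) = -941 - 564604 = -565545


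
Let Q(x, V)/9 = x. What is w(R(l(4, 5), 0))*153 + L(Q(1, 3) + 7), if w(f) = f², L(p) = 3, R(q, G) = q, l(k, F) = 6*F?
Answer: 137703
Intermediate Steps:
Q(x, V) = 9*x
w(R(l(4, 5), 0))*153 + L(Q(1, 3) + 7) = (6*5)²*153 + 3 = 30²*153 + 3 = 900*153 + 3 = 137700 + 3 = 137703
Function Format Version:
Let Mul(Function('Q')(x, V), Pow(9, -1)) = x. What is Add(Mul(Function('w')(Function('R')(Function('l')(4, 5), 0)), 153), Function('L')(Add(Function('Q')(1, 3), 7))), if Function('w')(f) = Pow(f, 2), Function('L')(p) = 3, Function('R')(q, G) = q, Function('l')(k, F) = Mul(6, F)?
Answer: 137703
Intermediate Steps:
Function('Q')(x, V) = Mul(9, x)
Add(Mul(Function('w')(Function('R')(Function('l')(4, 5), 0)), 153), Function('L')(Add(Function('Q')(1, 3), 7))) = Add(Mul(Pow(Mul(6, 5), 2), 153), 3) = Add(Mul(Pow(30, 2), 153), 3) = Add(Mul(900, 153), 3) = Add(137700, 3) = 137703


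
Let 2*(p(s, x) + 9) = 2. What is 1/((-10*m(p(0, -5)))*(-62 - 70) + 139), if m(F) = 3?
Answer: 1/4099 ≈ 0.00024396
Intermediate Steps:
p(s, x) = -8 (p(s, x) = -9 + (½)*2 = -9 + 1 = -8)
1/((-10*m(p(0, -5)))*(-62 - 70) + 139) = 1/((-10*3)*(-62 - 70) + 139) = 1/(-30*(-132) + 139) = 1/(3960 + 139) = 1/4099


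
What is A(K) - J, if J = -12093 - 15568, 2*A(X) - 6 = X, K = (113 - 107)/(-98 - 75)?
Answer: 4785869/173 ≈ 27664.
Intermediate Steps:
K = -6/173 (K = 6/(-173) = 6*(-1/173) = -6/173 ≈ -0.034682)
A(X) = 3 + X/2
J = -27661
A(K) - J = (3 + (1/2)*(-6/173)) - 1*(-27661) = (3 - 3/173) + 27661 = 516/173 + 27661 = 4785869/173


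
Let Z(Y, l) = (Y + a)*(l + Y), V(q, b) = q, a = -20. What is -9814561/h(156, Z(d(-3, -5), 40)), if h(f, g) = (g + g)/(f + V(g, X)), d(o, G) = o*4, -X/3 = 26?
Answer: -1815693785/448 ≈ -4.0529e+6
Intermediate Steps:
X = -78 (X = -3*26 = -78)
d(o, G) = 4*o
Z(Y, l) = (-20 + Y)*(Y + l) (Z(Y, l) = (Y - 20)*(l + Y) = (-20 + Y)*(Y + l))
h(f, g) = 2*g/(f + g) (h(f, g) = (g + g)/(f + g) = (2*g)/(f + g) = 2*g/(f + g))
-9814561/h(156, Z(d(-3, -5), 40)) = -9814561*(156 + ((4*(-3))² - 80*(-3) - 20*40 + (4*(-3))*40))/(2*((4*(-3))² - 80*(-3) - 20*40 + (4*(-3))*40)) = -9814561*(156 + ((-12)² - 20*(-12) - 800 - 12*40))/(2*((-12)² - 20*(-12) - 800 - 12*40)) = -9814561*(156 + (144 + 240 - 800 - 480))/(2*(144 + 240 - 800 - 480)) = -9814561/(2*(-896)/(156 - 896)) = -9814561/(2*(-896)/(-740)) = -9814561/(2*(-896)*(-1/740)) = -9814561/448/185 = -9814561*185/448 = -1815693785/448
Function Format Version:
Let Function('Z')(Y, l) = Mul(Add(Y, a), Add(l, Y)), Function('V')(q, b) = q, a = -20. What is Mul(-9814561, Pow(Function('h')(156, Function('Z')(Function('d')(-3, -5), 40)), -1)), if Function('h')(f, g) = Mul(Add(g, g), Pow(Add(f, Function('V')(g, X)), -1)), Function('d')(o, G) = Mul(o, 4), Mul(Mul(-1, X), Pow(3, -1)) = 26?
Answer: Rational(-1815693785, 448) ≈ -4.0529e+6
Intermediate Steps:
X = -78 (X = Mul(-3, 26) = -78)
Function('d')(o, G) = Mul(4, o)
Function('Z')(Y, l) = Mul(Add(-20, Y), Add(Y, l)) (Function('Z')(Y, l) = Mul(Add(Y, -20), Add(l, Y)) = Mul(Add(-20, Y), Add(Y, l)))
Function('h')(f, g) = Mul(2, g, Pow(Add(f, g), -1)) (Function('h')(f, g) = Mul(Add(g, g), Pow(Add(f, g), -1)) = Mul(Mul(2, g), Pow(Add(f, g), -1)) = Mul(2, g, Pow(Add(f, g), -1)))
Mul(-9814561, Pow(Function('h')(156, Function('Z')(Function('d')(-3, -5), 40)), -1)) = Mul(-9814561, Pow(Mul(2, Add(Pow(Mul(4, -3), 2), Mul(-20, Mul(4, -3)), Mul(-20, 40), Mul(Mul(4, -3), 40)), Pow(Add(156, Add(Pow(Mul(4, -3), 2), Mul(-20, Mul(4, -3)), Mul(-20, 40), Mul(Mul(4, -3), 40))), -1)), -1)) = Mul(-9814561, Pow(Mul(2, Add(Pow(-12, 2), Mul(-20, -12), -800, Mul(-12, 40)), Pow(Add(156, Add(Pow(-12, 2), Mul(-20, -12), -800, Mul(-12, 40))), -1)), -1)) = Mul(-9814561, Pow(Mul(2, Add(144, 240, -800, -480), Pow(Add(156, Add(144, 240, -800, -480)), -1)), -1)) = Mul(-9814561, Pow(Mul(2, -896, Pow(Add(156, -896), -1)), -1)) = Mul(-9814561, Pow(Mul(2, -896, Pow(-740, -1)), -1)) = Mul(-9814561, Pow(Mul(2, -896, Rational(-1, 740)), -1)) = Mul(-9814561, Pow(Rational(448, 185), -1)) = Mul(-9814561, Rational(185, 448)) = Rational(-1815693785, 448)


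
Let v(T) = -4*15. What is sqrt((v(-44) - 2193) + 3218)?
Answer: sqrt(965) ≈ 31.064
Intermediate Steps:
v(T) = -60
sqrt((v(-44) - 2193) + 3218) = sqrt((-60 - 2193) + 3218) = sqrt(-2253 + 3218) = sqrt(965)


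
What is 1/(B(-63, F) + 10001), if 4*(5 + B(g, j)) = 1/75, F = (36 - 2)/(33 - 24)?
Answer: 300/2998801 ≈ 0.00010004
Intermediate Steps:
F = 34/9 ≈ 3.7778
B(g, j) = -1499/300 (B(g, j) = -5 + (¼)/75 = -5 + (¼)*(1/75) = -5 + 1/300 = -1499/300)
1/(B(-63, F) + 10001) = 1/(-1499/300 + 10001) = 1/(2998801/300) = 300/2998801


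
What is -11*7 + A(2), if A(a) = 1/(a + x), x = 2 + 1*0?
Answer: -307/4 ≈ -76.750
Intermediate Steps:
x = 2 (x = 2 + 0 = 2)
A(a) = 1/(2 + a) (A(a) = 1/(a + 2) = 1/(2 + a))
-11*7 + A(2) = -11*7 + 1/(2 + 2) = -77 + 1/4 = -307/4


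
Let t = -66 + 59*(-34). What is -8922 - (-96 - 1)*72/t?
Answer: -2311671/259 ≈ -8925.4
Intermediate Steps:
t = -2072 (t = -66 - 2006 = -2072)
-8922 - (-96 - 1)*72/t = -8922 - (-96 - 1)*72/(-2072) = -8922 - (-97*72)*(-1)/2072 = -8922 - (-6984)*(-1)/2072 = -8922 - 1*873/259 = -8922 - 873/259 = -2311671/259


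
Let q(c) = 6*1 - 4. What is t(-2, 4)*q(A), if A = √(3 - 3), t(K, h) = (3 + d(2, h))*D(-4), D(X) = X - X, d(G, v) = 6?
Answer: 0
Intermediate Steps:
D(X) = 0
t(K, h) = 0 (t(K, h) = (3 + 6)*0 = 9*0 = 0)
A = 0 (A = √0 = 0)
q(c) = 2 (q(c) = 6 - 4 = 2)
t(-2, 4)*q(A) = 0*2 = 0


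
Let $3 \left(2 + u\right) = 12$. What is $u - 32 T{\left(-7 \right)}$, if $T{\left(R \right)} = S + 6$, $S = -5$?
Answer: $-30$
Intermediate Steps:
$u = 2$ ($u = -2 + \frac{1}{3} \cdot 12 = -2 + 4 = 2$)
$T{\left(R \right)} = 1$ ($T{\left(R \right)} = -5 + 6 = 1$)
$u - 32 T{\left(-7 \right)} = 2 - 32 = -30$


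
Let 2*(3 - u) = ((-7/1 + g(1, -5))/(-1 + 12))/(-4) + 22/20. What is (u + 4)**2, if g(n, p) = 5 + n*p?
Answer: 7856809/193600 ≈ 40.583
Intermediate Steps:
u = 1043/440 (u = 3 - (((-7/1 + (5 + 1*(-5)))/(-1 + 12))/(-4) + 22/20)/2 = 3 - (((-7*1 + (5 - 5))/11)*(-1/4) + 22*(1/20))/2 = 3 - (((-7 + 0)*(1/11))*(-1/4) + 11/10)/2 = 3 - (-7*1/11*(-1/4) + 11/10)/2 = 3 - (-7/11*(-1/4) + 11/10)/2 = 3 - (7/44 + 11/10)/2 = 3 - 1/2*277/220 = 3 - 277/440 = 1043/440 ≈ 2.3705)
(u + 4)**2 = (1043/440 + 4)**2 = (2803/440)**2 = 7856809/193600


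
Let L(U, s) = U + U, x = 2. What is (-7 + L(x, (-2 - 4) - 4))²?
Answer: 9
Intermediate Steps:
L(U, s) = 2*U
(-7 + L(x, (-2 - 4) - 4))² = (-7 + 2*2)² = (-7 + 4)² = (-3)² = 9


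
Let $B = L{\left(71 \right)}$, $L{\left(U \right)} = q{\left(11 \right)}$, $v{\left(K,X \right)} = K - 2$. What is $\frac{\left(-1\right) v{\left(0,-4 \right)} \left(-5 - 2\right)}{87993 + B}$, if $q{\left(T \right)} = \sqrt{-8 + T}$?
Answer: $- \frac{205317}{1290461341} + \frac{7 \sqrt{3}}{3871384023} \approx -0.0001591$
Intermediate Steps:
$v{\left(K,X \right)} = -2 + K$
$L{\left(U \right)} = \sqrt{3}$ ($L{\left(U \right)} = \sqrt{-8 + 11} = \sqrt{3}$)
$B = \sqrt{3} \approx 1.732$
$\frac{\left(-1\right) v{\left(0,-4 \right)} \left(-5 - 2\right)}{87993 + B} = \frac{\left(-1\right) \left(-2 + 0\right) \left(-5 - 2\right)}{87993 + \sqrt{3}} = \frac{\left(-1\right) \left(\left(-2\right) \left(-7\right)\right)}{87993 + \sqrt{3}} = \frac{\left(-1\right) 14}{87993 + \sqrt{3}} = \frac{1}{87993 + \sqrt{3}} \left(-14\right) = - \frac{14}{87993 + \sqrt{3}}$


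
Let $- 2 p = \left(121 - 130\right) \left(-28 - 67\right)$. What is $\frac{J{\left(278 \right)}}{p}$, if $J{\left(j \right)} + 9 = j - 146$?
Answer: $- \frac{82}{285} \approx -0.28772$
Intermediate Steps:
$J{\left(j \right)} = -155 + j$ ($J{\left(j \right)} = -9 + \left(j - 146\right) = -9 + \left(-146 + j\right) = -155 + j$)
$p = - \frac{855}{2}$ ($p = - \frac{\left(121 - 130\right) \left(-28 - 67\right)}{2} = - \frac{\left(-9\right) \left(-28 - 67\right)}{2} = - \frac{\left(-9\right) \left(-95\right)}{2} = \left(- \frac{1}{2}\right) 855 = - \frac{855}{2} \approx -427.5$)
$\frac{J{\left(278 \right)}}{p} = \frac{-155 + 278}{- \frac{855}{2}} = 123 \left(- \frac{2}{855}\right) = - \frac{82}{285}$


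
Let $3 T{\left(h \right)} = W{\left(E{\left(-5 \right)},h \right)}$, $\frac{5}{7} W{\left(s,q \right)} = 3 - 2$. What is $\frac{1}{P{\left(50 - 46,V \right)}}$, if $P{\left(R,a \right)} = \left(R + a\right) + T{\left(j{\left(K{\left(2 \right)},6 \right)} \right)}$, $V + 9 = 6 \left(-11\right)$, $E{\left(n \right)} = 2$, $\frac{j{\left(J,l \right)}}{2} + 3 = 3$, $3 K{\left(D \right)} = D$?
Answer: $- \frac{15}{1058} \approx -0.014178$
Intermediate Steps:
$K{\left(D \right)} = \frac{D}{3}$
$j{\left(J,l \right)} = 0$ ($j{\left(J,l \right)} = -6 + 2 \cdot 3 = -6 + 6 = 0$)
$W{\left(s,q \right)} = \frac{7}{5}$ ($W{\left(s,q \right)} = \frac{7 \left(3 - 2\right)}{5} = \frac{7}{5} \cdot 1 = \frac{7}{5}$)
$T{\left(h \right)} = \frac{7}{15}$ ($T{\left(h \right)} = \frac{1}{3} \cdot \frac{7}{5} = \frac{7}{15}$)
$V = -75$ ($V = -9 + 6 \left(-11\right) = -9 - 66 = -75$)
$P{\left(R,a \right)} = \frac{7}{15} + R + a$ ($P{\left(R,a \right)} = \left(R + a\right) + \frac{7}{15} = \frac{7}{15} + R + a$)
$\frac{1}{P{\left(50 - 46,V \right)}} = \frac{1}{\frac{7}{15} + \left(50 - 46\right) - 75} = \frac{1}{\frac{7}{15} + 4 - 75} = \frac{1}{- \frac{1058}{15}} = - \frac{15}{1058}$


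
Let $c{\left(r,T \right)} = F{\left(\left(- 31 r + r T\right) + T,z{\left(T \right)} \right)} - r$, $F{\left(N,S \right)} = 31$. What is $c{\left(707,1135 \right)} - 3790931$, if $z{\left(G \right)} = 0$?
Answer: $-3791607$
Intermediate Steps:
$c{\left(r,T \right)} = 31 - r$
$c{\left(707,1135 \right)} - 3790931 = \left(31 - 707\right) - 3790931 = -676 - 3790931 = -3791607$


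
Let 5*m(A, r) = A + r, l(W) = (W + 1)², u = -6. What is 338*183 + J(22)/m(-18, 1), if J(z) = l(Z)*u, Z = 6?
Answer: 1052988/17 ≈ 61941.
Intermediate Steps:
l(W) = (1 + W)²
m(A, r) = A/5 + r/5 (m(A, r) = (A + r)/5 = A/5 + r/5)
J(z) = -294 (J(z) = (1 + 6)²*(-6) = 7²*(-6) = 49*(-6) = -294)
338*183 + J(22)/m(-18, 1) = 338*183 - 294/((⅕)*(-18) + (⅕)*1) = 61854 - 294/(-18/5 + ⅕) = 61854 - 294/(-17/5) = 61854 - 294*(-5/17) = 61854 + 1470/17 = 1052988/17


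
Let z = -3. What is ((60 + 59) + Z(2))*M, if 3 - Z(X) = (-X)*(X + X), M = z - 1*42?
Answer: -5850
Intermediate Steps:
M = -45 (M = -3 - 1*42 = -3 - 42 = -45)
Z(X) = 3 + 2*X² (Z(X) = 3 - (-X)*(X + X) = 3 - (-X)*2*X = 3 - (-2)*X² = 3 + 2*X²)
((60 + 59) + Z(2))*M = ((60 + 59) + (3 + 2*2²))*(-45) = (119 + (3 + 2*4))*(-45) = (119 + (3 + 8))*(-45) = (119 + 11)*(-45) = 130*(-45) = -5850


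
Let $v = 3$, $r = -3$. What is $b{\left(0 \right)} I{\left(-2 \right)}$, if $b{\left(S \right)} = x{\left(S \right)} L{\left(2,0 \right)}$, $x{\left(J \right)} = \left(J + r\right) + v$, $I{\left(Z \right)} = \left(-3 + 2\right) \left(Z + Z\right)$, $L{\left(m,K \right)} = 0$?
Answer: $0$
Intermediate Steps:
$I{\left(Z \right)} = - 2 Z$
$x{\left(J \right)} = J$ ($x{\left(J \right)} = \left(J - 3\right) + 3 = \left(-3 + J\right) + 3 = J$)
$b{\left(S \right)} = 0$ ($b{\left(S \right)} = S 0 = 0$)
$b{\left(0 \right)} I{\left(-2 \right)} = 0 \left(\left(-2\right) \left(-2\right)\right) = 0 \cdot 4 = 0$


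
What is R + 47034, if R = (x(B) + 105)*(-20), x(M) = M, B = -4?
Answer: 45014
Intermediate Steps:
R = -2020 (R = (-4 + 105)*(-20) = 101*(-20) = -2020)
R + 47034 = -2020 + 47034 = 45014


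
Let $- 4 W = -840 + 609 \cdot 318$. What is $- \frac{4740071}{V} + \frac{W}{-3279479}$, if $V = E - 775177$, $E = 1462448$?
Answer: $- \frac{4431952303091}{643968803374} \approx -6.8822$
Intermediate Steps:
$V = 687271$ ($V = 1462448 - 775177 = 687271$)
$W = - \frac{96411}{2}$ ($W = - \frac{-840 + 609 \cdot 318}{4} = - \frac{-840 + 193662}{4} = \left(- \frac{1}{4}\right) 192822 = - \frac{96411}{2} \approx -48206.0$)
$- \frac{4740071}{V} + \frac{W}{-3279479} = - \frac{4740071}{687271} - \frac{96411}{2 \left(-3279479\right)} = \left(-4740071\right) \frac{1}{687271} - - \frac{13773}{936994} = - \frac{4740071}{687271} + \frac{13773}{936994} = - \frac{4431952303091}{643968803374}$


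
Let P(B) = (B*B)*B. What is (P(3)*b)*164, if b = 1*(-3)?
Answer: -13284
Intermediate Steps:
b = -3
P(B) = B**3 (P(B) = B**2*B = B**3)
(P(3)*b)*164 = (3**3*(-3))*164 = (27*(-3))*164 = -81*164 = -13284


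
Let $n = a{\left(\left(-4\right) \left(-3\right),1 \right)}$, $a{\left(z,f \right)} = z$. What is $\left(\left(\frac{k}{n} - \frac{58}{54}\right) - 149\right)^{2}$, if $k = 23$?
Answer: $\frac{256032001}{11664} \approx 21951.0$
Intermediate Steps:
$n = 12$ ($n = \left(-4\right) \left(-3\right) = 12$)
$\left(\left(\frac{k}{n} - \frac{58}{54}\right) - 149\right)^{2} = \left(\left(\frac{23}{12} - \frac{58}{54}\right) - 149\right)^{2} = \left(\left(23 \cdot \frac{1}{12} - \frac{29}{27}\right) - 149\right)^{2} = \left(\left(\frac{23}{12} - \frac{29}{27}\right) - 149\right)^{2} = \left(\frac{91}{108} - 149\right)^{2} = \left(- \frac{16001}{108}\right)^{2} = \frac{256032001}{11664}$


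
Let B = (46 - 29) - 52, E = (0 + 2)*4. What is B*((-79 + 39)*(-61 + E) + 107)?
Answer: -77945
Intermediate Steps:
E = 8 (E = 2*4 = 8)
B = -35 (B = 17 - 52 = -35)
B*((-79 + 39)*(-61 + E) + 107) = -35*((-79 + 39)*(-61 + 8) + 107) = -35*(-40*(-53) + 107) = -35*(2120 + 107) = -35*2227 = -77945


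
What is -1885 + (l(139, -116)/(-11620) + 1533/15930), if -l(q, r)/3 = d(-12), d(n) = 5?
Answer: -11630262953/6170220 ≈ -1884.9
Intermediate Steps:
l(q, r) = -15 (l(q, r) = -3*5 = -15)
-1885 + (l(139, -116)/(-11620) + 1533/15930) = -1885 + (-15/(-11620) + 1533/15930) = -1885 + (-15*(-1/11620) + 1533*(1/15930)) = -1885 + (3/2324 + 511/5310) = -1885 + 601747/6170220 = -11630262953/6170220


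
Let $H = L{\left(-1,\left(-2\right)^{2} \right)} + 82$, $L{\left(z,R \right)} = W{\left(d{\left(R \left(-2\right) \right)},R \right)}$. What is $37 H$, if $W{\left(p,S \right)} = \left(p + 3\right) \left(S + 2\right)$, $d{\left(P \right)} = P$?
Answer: $1924$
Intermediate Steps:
$W{\left(p,S \right)} = \left(2 + S\right) \left(3 + p\right)$ ($W{\left(p,S \right)} = \left(3 + p\right) \left(2 + S\right) = \left(2 + S\right) \left(3 + p\right)$)
$L{\left(z,R \right)} = 6 - R - 2 R^{2}$ ($L{\left(z,R \right)} = 6 + 2 R \left(-2\right) + 3 R + R R \left(-2\right) = 6 + 2 \left(- 2 R\right) + 3 R + R \left(- 2 R\right) = 6 - 4 R + 3 R - 2 R^{2} = 6 - R - 2 R^{2}$)
$H = 52$ ($H = \left(6 - \left(-2\right)^{2} - 2 \left(\left(-2\right)^{2}\right)^{2}\right) + 82 = \left(6 - 4 - 2 \cdot 4^{2}\right) + 82 = \left(6 - 4 - 32\right) + 82 = -30 + 82 = 52$)
$37 H = 37 \cdot 52 = 1924$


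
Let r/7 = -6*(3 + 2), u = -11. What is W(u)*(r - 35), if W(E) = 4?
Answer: -980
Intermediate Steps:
r = -210 (r = 7*(-6*(3 + 2)) = 7*(-6*5) = 7*(-30) = -210)
W(u)*(r - 35) = 4*(-210 - 35) = 4*(-245) = -980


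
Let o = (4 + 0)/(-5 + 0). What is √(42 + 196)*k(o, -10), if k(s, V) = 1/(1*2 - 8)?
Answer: -√238/6 ≈ -2.5712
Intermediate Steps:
o = -⅘ (o = 4/(-5) = 4*(-⅕) = -⅘ ≈ -0.80000)
k(s, V) = -⅙ (k(s, V) = 1/(2 - 8) = 1/(-6) = -⅙)
√(42 + 196)*k(o, -10) = √(42 + 196)*(-⅙) = √238*(-⅙) = -√238/6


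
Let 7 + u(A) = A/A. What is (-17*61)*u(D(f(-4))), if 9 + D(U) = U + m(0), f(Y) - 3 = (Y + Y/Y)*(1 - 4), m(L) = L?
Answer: 6222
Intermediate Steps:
f(Y) = -3*Y (f(Y) = 3 + (Y + Y/Y)*(1 - 4) = 3 + (Y + 1)*(-3) = 3 + (1 + Y)*(-3) = 3 + (-3 - 3*Y) = -3*Y)
D(U) = -9 + U (D(U) = -9 + (U + 0) = -9 + U)
u(A) = -6 (u(A) = -7 + A/A = -7 + 1 = -6)
(-17*61)*u(D(f(-4))) = -17*61*(-6) = -1037*(-6) = 6222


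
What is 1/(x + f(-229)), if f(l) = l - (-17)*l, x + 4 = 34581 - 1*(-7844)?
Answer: 1/38299 ≈ 2.6110e-5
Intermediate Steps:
x = 42421 (x = -4 + (34581 - 1*(-7844)) = -4 + (34581 + 7844) = -4 + 42425 = 42421)
f(l) = 18*l (f(l) = l + 17*l = 18*l)
1/(x + f(-229)) = 1/(42421 + 18*(-229)) = 1/(42421 - 4122) = 1/38299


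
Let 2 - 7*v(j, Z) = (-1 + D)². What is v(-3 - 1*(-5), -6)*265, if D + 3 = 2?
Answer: -530/7 ≈ -75.714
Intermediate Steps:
D = -1 (D = -3 + 2 = -1)
v(j, Z) = -2/7 (v(j, Z) = 2/7 - (-1 - 1)²/7 = 2/7 - ⅐*(-2)² = 2/7 - ⅐*4 = 2/7 - 4/7 = -2/7)
v(-3 - 1*(-5), -6)*265 = -2/7*265 = -530/7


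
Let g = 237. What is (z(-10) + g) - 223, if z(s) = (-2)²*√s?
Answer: 14 + 4*I*√10 ≈ 14.0 + 12.649*I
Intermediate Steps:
z(s) = 4*√s
(z(-10) + g) - 223 = (4*√(-10) + 237) - 223 = (4*(I*√10) + 237) - 223 = (4*I*√10 + 237) - 223 = (237 + 4*I*√10) - 223 = 14 + 4*I*√10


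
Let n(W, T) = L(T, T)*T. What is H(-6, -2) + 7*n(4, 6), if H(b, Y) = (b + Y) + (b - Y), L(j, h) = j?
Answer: 240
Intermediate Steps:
H(b, Y) = 2*b (H(b, Y) = (Y + b) + (b - Y) = 2*b)
n(W, T) = T**2 (n(W, T) = T*T = T**2)
H(-6, -2) + 7*n(4, 6) = 2*(-6) + 7*6**2 = -12 + 7*36 = -12 + 252 = 240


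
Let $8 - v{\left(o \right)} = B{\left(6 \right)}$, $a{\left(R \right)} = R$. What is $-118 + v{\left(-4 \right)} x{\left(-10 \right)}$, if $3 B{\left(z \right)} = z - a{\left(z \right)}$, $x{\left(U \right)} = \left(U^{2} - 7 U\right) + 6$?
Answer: $1290$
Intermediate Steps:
$x{\left(U \right)} = 6 + U^{2} - 7 U$
$B{\left(z \right)} = 0$ ($B{\left(z \right)} = \frac{z - z}{3} = \frac{1}{3} \cdot 0 = 0$)
$v{\left(o \right)} = 8$ ($v{\left(o \right)} = 8 - 0 = 8 + 0 = 8$)
$-118 + v{\left(-4 \right)} x{\left(-10 \right)} = -118 + 8 \left(6 + \left(-10\right)^{2} - -70\right) = -118 + 8 \left(6 + 100 + 70\right) = -118 + 8 \cdot 176 = -118 + 1408 = 1290$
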